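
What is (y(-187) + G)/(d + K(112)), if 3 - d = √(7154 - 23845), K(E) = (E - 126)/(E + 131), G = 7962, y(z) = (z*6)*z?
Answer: 9459372780/246524521 + 3214863756*I*√16691/246524521 ≈ 38.371 + 1684.8*I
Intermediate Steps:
y(z) = 6*z² (y(z) = (6*z)*z = 6*z²)
K(E) = (-126 + E)/(131 + E)
d = 3 - I*√16691 (d = 3 - √(7154 - 23845) = 3 - √(-16691) = 3 - I*√16691 ≈ 3.0 - 129.19*I)
(y(-187) + G)/(d + K(112)) = (6*(-187)² + 7962)/((3 - I*√16691) + (-126 + 112)/(131 + 112)) = (6*34969 + 7962)/((3 - I*√16691) - 14/243) = (209814 + 7962)/((3 - I*√16691) + (1/243)*(-14)) = 217776/((3 - I*√16691) - 14/243) = 217776/(715/243 - I*√16691)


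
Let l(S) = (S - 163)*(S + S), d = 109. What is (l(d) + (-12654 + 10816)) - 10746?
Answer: -24356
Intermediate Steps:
l(S) = 2*S*(-163 + S) (l(S) = (-163 + S)*(2*S) = 2*S*(-163 + S))
(l(d) + (-12654 + 10816)) - 10746 = (2*109*(-163 + 109) + (-12654 + 10816)) - 10746 = (2*109*(-54) - 1838) - 10746 = (-11772 - 1838) - 10746 = -13610 - 10746 = -24356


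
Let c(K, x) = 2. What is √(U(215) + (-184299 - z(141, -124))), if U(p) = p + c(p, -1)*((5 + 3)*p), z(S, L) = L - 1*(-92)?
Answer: 6*I*√5017 ≈ 424.98*I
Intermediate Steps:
z(S, L) = 92 + L (z(S, L) = L + 92 = 92 + L)
U(p) = 17*p (U(p) = p + 2*((5 + 3)*p) = p + 2*(8*p) = p + 16*p = 17*p)
√(U(215) + (-184299 - z(141, -124))) = √(17*215 + (-184299 - (92 - 124))) = √(3655 + (-184299 - 1*(-32))) = √(3655 + (-184299 + 32)) = √(3655 - 184267) = √(-180612) = 6*I*√5017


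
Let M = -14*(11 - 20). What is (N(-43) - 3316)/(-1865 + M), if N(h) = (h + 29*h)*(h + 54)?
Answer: 17506/1739 ≈ 10.067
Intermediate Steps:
M = 126 (M = -14*(-9) = 126)
N(h) = 30*h*(54 + h) (N(h) = (30*h)*(54 + h) = 30*h*(54 + h))
(N(-43) - 3316)/(-1865 + M) = (30*(-43)*(54 - 43) - 3316)/(-1865 + 126) = (30*(-43)*11 - 3316)/(-1739) = (-14190 - 3316)*(-1/1739) = -17506*(-1/1739) = 17506/1739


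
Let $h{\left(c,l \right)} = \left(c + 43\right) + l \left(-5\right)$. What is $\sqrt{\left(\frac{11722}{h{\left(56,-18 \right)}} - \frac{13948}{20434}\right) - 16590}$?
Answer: $\frac{i \sqrt{6848028660013674}}{643671} \approx 128.56 i$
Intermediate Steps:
$h{\left(c,l \right)} = 43 + c - 5 l$ ($h{\left(c,l \right)} = \left(43 + c\right) - 5 l = 43 + c - 5 l$)
$\sqrt{\left(\frac{11722}{h{\left(56,-18 \right)}} - \frac{13948}{20434}\right) - 16590} = \sqrt{\left(\frac{11722}{43 + 56 - -90} - \frac{13948}{20434}\right) - 16590} = \sqrt{\left(\frac{11722}{43 + 56 + 90} - \frac{6974}{10217}\right) - 16590} = \sqrt{\left(\frac{11722}{189} - \frac{6974}{10217}\right) - 16590} = \sqrt{\frac{118445588}{1931013} - 16590} = \sqrt{- \frac{31917060082}{1931013}} = \frac{i \sqrt{6848028660013674}}{643671}$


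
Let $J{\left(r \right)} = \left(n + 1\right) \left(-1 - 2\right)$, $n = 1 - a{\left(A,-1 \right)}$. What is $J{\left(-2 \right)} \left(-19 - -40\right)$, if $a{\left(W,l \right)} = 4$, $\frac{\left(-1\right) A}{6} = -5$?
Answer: $126$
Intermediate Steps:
$A = 30$ ($A = \left(-6\right) \left(-5\right) = 30$)
$n = -3$ ($n = 1 - 4 = -3$)
$J{\left(r \right)} = 6$ ($J{\left(r \right)} = \left(-3 + 1\right) \left(-1 - 2\right) = \left(-2\right) \left(-3\right) = 6$)
$J{\left(-2 \right)} \left(-19 - -40\right) = 6 \left(-19 - -40\right) = 6 \left(-19 + 40\right) = 6 \cdot 21 = 126$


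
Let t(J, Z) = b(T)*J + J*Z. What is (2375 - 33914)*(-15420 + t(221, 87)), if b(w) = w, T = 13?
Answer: -210680520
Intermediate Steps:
t(J, Z) = 13*J + J*Z
(2375 - 33914)*(-15420 + t(221, 87)) = (2375 - 33914)*(-15420 + 221*(13 + 87)) = -31539*(-15420 + 221*100) = -31539*(-15420 + 22100) = -31539*6680 = -210680520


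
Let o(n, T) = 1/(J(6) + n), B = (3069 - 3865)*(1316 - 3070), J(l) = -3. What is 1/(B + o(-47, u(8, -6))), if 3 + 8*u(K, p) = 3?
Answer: 50/69809199 ≈ 7.1624e-7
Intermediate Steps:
u(K, p) = 0 (u(K, p) = -3/8 + (⅛)*3 = -3/8 + 3/8 = 0)
B = 1396184 (B = -796*(-1754) = 1396184)
o(n, T) = 1/(-3 + n)
1/(B + o(-47, u(8, -6))) = 1/(1396184 + 1/(-3 - 47)) = 1/(1396184 + 1/(-50)) = 1/(1396184 - 1/50) = 1/(69809199/50) = 50/69809199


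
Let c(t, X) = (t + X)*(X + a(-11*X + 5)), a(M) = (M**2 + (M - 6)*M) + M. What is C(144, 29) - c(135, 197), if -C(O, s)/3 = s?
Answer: -3107352427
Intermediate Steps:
C(O, s) = -3*s
a(M) = M + M**2 + M*(-6 + M) (a(M) = (M**2 + (-6 + M)*M) + M = (M**2 + M*(-6 + M)) + M = M + M**2 + M*(-6 + M))
c(t, X) = (X + t)*(X + (5 - 22*X)*(5 - 11*X)) (c(t, X) = (t + X)*(X + (-11*X + 5)*(-5 + 2*(-11*X + 5))) = (X + t)*(X + (5 - 11*X)*(-5 + 2*(5 - 11*X))) = (X + t)*(X + (5 - 11*X)*(-5 + (10 - 22*X))) = (X + t)*(X + (5 - 11*X)*(5 - 22*X)) = (X + t)*(X + (5 - 22*X)*(5 - 11*X)))
C(144, 29) - c(135, 197) = -3*29 - (-164*197**2 + 25*197 + 25*135 + 242*197**3 - 164*197*135 + 242*135*197**2) = -87 - (-164*38809 + 4925 + 3375 + 242*7645373 - 4361580 + 242*135*38809) = -87 - (-6364676 + 4925 + 3375 + 1850180266 - 4361580 + 1267890030) = -87 - 1*3107352340 = -87 - 3107352340 = -3107352427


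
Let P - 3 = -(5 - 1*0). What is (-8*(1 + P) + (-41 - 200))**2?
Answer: 54289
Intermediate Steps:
P = -2 (P = 3 - (5 - 1*0) = 3 - (5 + 0) = 3 - 1*5 = 3 - 5 = -2)
(-8*(1 + P) + (-41 - 200))**2 = (-8*(1 - 2) + (-41 - 200))**2 = (-8*(-1) - 241)**2 = (8 - 241)**2 = (-233)**2 = 54289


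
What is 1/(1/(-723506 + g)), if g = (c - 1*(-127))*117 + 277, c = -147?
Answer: -725569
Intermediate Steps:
g = -2063 (g = (-147 - 1*(-127))*117 + 277 = (-147 + 127)*117 + 277 = -20*117 + 277 = -2340 + 277 = -2063)
1/(1/(-723506 + g)) = 1/(1/(-723506 - 2063)) = 1/(1/(-725569)) = 1/(-1/725569) = -725569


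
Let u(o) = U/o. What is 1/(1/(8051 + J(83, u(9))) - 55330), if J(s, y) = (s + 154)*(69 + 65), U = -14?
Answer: -39809/2202631969 ≈ -1.8073e-5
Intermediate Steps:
u(o) = -14/o
J(s, y) = 20636 + 134*s (J(s, y) = (154 + s)*134 = 20636 + 134*s)
1/(1/(8051 + J(83, u(9))) - 55330) = 1/(1/(8051 + (20636 + 134*83)) - 55330) = 1/(1/(8051 + (20636 + 11122)) - 55330) = 1/(1/(8051 + 31758) - 55330) = 1/(1/39809 - 55330) = 1/(-2202631969/39809) = -39809/2202631969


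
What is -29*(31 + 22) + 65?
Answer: -1472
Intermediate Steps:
-29*(31 + 22) + 65 = -29*53 + 65 = -1537 + 65 = -1472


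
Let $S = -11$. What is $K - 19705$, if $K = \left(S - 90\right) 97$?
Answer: $-29502$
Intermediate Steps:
$K = -9797$ ($K = \left(-11 - 90\right) 97 = \left(-101\right) 97 = -9797$)
$K - 19705 = -9797 - 19705 = -29502$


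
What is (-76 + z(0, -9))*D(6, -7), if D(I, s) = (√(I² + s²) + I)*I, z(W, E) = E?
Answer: -3060 - 510*√85 ≈ -7762.0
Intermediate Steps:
D(I, s) = I*(I + √(I² + s²)) (D(I, s) = (I + √(I² + s²))*I = I*(I + √(I² + s²)))
(-76 + z(0, -9))*D(6, -7) = (-76 - 9)*(6*(6 + √(6² + (-7)²))) = -510*(6 + √(36 + 49)) = -510*(6 + √85) = -85*(36 + 6*√85) = -3060 - 510*√85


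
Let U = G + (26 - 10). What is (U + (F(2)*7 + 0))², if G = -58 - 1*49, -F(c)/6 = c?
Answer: 30625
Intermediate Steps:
F(c) = -6*c
G = -107 (G = -58 - 49 = -107)
U = -91 (U = -107 + (26 - 10) = -107 + 16 = -91)
(U + (F(2)*7 + 0))² = (-91 + (-6*2*7 + 0))² = (-91 + (-12*7 + 0))² = (-91 + (-84 + 0))² = (-91 - 84)² = (-175)² = 30625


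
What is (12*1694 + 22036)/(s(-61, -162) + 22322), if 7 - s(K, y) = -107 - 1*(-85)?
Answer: 6052/3193 ≈ 1.8954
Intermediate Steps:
s(K, y) = 29 (s(K, y) = 7 - (-107 - 1*(-85)) = 7 - (-107 + 85) = 7 - 1*(-22) = 7 + 22 = 29)
(12*1694 + 22036)/(s(-61, -162) + 22322) = (12*1694 + 22036)/(29 + 22322) = (20328 + 22036)/22351 = 42364*(1/22351) = 6052/3193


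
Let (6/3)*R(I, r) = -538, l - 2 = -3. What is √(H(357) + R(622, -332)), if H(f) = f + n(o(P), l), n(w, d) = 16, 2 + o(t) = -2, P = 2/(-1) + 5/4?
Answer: 2*√26 ≈ 10.198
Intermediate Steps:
l = -1 (l = 2 - 3 = -1)
P = -¾ (P = 2*(-1) + 5*(¼) = -2 + 5/4 = -¾ ≈ -0.75000)
o(t) = -4 (o(t) = -2 - 2 = -4)
R(I, r) = -269 (R(I, r) = (½)*(-538) = -269)
H(f) = 16 + f (H(f) = f + 16 = 16 + f)
√(H(357) + R(622, -332)) = √((16 + 357) - 269) = √(373 - 269) = √104 = 2*√26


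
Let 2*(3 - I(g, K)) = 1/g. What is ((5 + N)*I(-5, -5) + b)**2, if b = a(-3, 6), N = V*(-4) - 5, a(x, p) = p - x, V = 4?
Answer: 41209/25 ≈ 1648.4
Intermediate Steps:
I(g, K) = 3 - 1/(2*g)
N = -21 (N = 4*(-4) - 5 = -16 - 5 = -21)
b = 9 (b = 6 - 1*(-3) = 6 + 3 = 9)
((5 + N)*I(-5, -5) + b)**2 = ((5 - 21)*(3 - 1/2/(-5)) + 9)**2 = (-16*(3 - 1/2*(-1/5)) + 9)**2 = (-16*(3 + 1/10) + 9)**2 = (-16*31/10 + 9)**2 = (-248/5 + 9)**2 = (-203/5)**2 = 41209/25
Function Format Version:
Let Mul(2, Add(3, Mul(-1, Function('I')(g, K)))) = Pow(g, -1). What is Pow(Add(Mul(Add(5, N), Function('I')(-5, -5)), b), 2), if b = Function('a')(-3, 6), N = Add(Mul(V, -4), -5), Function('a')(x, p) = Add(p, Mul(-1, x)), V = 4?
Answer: Rational(41209, 25) ≈ 1648.4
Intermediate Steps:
Function('I')(g, K) = Add(3, Mul(Rational(-1, 2), Pow(g, -1)))
N = -21 (N = Add(Mul(4, -4), -5) = Add(-16, -5) = -21)
b = 9 (b = Add(6, Mul(-1, -3)) = Add(6, 3) = 9)
Pow(Add(Mul(Add(5, N), Function('I')(-5, -5)), b), 2) = Pow(Add(Mul(Add(5, -21), Add(3, Mul(Rational(-1, 2), Pow(-5, -1)))), 9), 2) = Pow(Add(Mul(-16, Add(3, Mul(Rational(-1, 2), Rational(-1, 5)))), 9), 2) = Pow(Add(Mul(-16, Add(3, Rational(1, 10))), 9), 2) = Pow(Add(Mul(-16, Rational(31, 10)), 9), 2) = Pow(Add(Rational(-248, 5), 9), 2) = Pow(Rational(-203, 5), 2) = Rational(41209, 25)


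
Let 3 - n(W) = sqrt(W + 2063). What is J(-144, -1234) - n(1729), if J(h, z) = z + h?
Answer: -1381 + 4*sqrt(237) ≈ -1319.4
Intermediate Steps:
J(h, z) = h + z
n(W) = 3 - sqrt(2063 + W) (n(W) = 3 - sqrt(W + 2063) = 3 - sqrt(2063 + W))
J(-144, -1234) - n(1729) = (-144 - 1234) - (3 - sqrt(2063 + 1729)) = -1378 - (3 - sqrt(3792)) = -1378 - (3 - 4*sqrt(237)) = -1378 + (-3 + 4*sqrt(237)) = -1381 + 4*sqrt(237)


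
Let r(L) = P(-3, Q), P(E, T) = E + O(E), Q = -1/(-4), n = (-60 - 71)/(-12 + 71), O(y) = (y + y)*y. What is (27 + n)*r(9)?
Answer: 21930/59 ≈ 371.69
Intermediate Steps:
O(y) = 2*y² (O(y) = (2*y)*y = 2*y²)
n = -131/59 ≈ -2.2203
Q = ¼ (Q = -1*(-¼) = ¼ ≈ 0.25000)
P(E, T) = E + 2*E²
r(L) = 15 (r(L) = -3*(1 + 2*(-3)) = -3*(1 - 6) = -3*(-5) = 15)
(27 + n)*r(9) = (27 - 131/59)*15 = (1462/59)*15 = 21930/59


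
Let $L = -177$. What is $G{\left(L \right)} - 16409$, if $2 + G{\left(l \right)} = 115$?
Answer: $-16296$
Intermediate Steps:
$G{\left(l \right)} = 113$ ($G{\left(l \right)} = -2 + 115 = 113$)
$G{\left(L \right)} - 16409 = 113 - 16409 = -16296$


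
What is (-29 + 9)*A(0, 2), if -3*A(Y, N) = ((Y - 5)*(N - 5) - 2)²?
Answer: 3380/3 ≈ 1126.7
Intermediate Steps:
A(Y, N) = -(-2 + (-5 + N)*(-5 + Y))²/3 (A(Y, N) = -((Y - 5)*(N - 5) - 2)²/3 = -((-5 + Y)*(-5 + N) - 2)²/3 = -((-5 + N)*(-5 + Y) - 2)²/3 = -(-2 + (-5 + N)*(-5 + Y))²/3)
(-29 + 9)*A(0, 2) = (-29 + 9)*(-(23 - 5*2 - 5*0 + 2*0)²/3) = -(-20)*(23 - 10 + 0 + 0)²/3 = -(-20)*13²/3 = -(-20)*169/3 = -20*(-169/3) = 3380/3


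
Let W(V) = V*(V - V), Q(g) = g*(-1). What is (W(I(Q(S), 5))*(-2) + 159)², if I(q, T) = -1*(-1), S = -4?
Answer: 25281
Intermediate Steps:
Q(g) = -g
I(q, T) = 1
W(V) = 0 (W(V) = V*0 = 0)
(W(I(Q(S), 5))*(-2) + 159)² = (0*(-2) + 159)² = (0 + 159)² = 159² = 25281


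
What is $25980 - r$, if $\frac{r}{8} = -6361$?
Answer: $76868$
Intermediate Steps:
$r = -50888$ ($r = 8 \left(-6361\right) = -50888$)
$25980 - r = 25980 - -50888 = 25980 + 50888 = 76868$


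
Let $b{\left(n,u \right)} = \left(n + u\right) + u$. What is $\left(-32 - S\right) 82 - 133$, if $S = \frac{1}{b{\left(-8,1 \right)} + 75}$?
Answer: $- \frac{190315}{69} \approx -2758.2$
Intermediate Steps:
$b{\left(n,u \right)} = n + 2 u$
$S = \frac{1}{69}$ ($S = \frac{1}{\left(-8 + 2 \cdot 1\right) + 75} = \frac{1}{\left(-8 + 2\right) + 75} = \frac{1}{-6 + 75} = \frac{1}{69} \approx 0.014493$)
$\left(-32 - S\right) 82 - 133 = \left(-32 - \frac{1}{69}\right) 82 - 133 = \left(- \frac{2209}{69}\right) 82 - 133 = - \frac{181138}{69} - 133 = - \frac{190315}{69}$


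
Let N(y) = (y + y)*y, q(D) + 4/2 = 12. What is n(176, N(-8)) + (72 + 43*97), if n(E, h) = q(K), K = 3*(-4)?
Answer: 4253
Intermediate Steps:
K = -12
q(D) = 10 (q(D) = -2 + 12 = 10)
N(y) = 2*y**2 (N(y) = (2*y)*y = 2*y**2)
n(E, h) = 10
n(176, N(-8)) + (72 + 43*97) = 10 + (72 + 43*97) = 10 + (72 + 4171) = 10 + 4243 = 4253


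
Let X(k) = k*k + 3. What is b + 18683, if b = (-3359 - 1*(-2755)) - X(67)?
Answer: 13587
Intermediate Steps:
X(k) = 3 + k² (X(k) = k² + 3 = 3 + k²)
b = -5096 (b = (-3359 - 1*(-2755)) - (3 + 67²) = (-3359 + 2755) - (3 + 4489) = -604 - 1*4492 = -604 - 4492 = -5096)
b + 18683 = -5096 + 18683 = 13587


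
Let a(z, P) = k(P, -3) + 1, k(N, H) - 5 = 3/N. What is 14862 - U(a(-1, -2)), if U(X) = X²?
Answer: 59367/4 ≈ 14842.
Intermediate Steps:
k(N, H) = 5 + 3/N
a(z, P) = 6 + 3/P (a(z, P) = (5 + 3/P) + 1 = 6 + 3/P)
14862 - U(a(-1, -2)) = 14862 - (6 + 3/(-2))² = 14862 - (6 + 3*(-½))² = 14862 - (6 - 3/2)² = 14862 - (9/2)² = 14862 - 1*81/4 = 14862 - 81/4 = 59367/4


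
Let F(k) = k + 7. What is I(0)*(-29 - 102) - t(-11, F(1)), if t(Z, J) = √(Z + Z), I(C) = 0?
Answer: -I*√22 ≈ -4.6904*I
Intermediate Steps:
F(k) = 7 + k
t(Z, J) = √2*√Z (t(Z, J) = √(2*Z) = √2*√Z)
I(0)*(-29 - 102) - t(-11, F(1)) = 0*(-29 - 102) - √2*√(-11) = 0*(-131) - √2*I*√11 = 0 - I*√22 = -I*√22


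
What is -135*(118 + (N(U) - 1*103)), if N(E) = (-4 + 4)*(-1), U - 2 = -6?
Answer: -2025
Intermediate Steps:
U = -4 (U = 2 - 6 = -4)
N(E) = 0 (N(E) = 0*(-1) = 0)
-135*(118 + (N(U) - 1*103)) = -135*(118 + (0 - 1*103)) = -135*(118 + (0 - 103)) = -135*(118 - 103) = -135*15 = -2025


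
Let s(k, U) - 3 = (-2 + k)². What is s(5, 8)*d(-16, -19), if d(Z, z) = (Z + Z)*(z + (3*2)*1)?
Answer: 4992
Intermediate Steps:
d(Z, z) = 2*Z*(6 + z) (d(Z, z) = (2*Z)*(z + 6*1) = (2*Z)*(z + 6) = (2*Z)*(6 + z) = 2*Z*(6 + z))
s(k, U) = 3 + (-2 + k)²
s(5, 8)*d(-16, -19) = (3 + (-2 + 5)²)*(2*(-16)*(6 - 19)) = (3 + 3²)*(2*(-16)*(-13)) = (3 + 9)*416 = 12*416 = 4992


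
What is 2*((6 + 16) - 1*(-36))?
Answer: 116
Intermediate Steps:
2*((6 + 16) - 1*(-36)) = 2*(22 + 36) = 2*58 = 116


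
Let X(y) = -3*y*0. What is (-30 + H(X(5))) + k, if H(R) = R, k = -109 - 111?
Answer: -250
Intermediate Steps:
k = -220
X(y) = 0
(-30 + H(X(5))) + k = (-30 + 0) - 220 = -30 - 220 = -250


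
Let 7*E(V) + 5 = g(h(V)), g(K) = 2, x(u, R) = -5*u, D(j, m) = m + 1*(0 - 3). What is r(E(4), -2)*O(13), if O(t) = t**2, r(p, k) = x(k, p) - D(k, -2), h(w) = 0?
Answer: 2535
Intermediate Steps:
D(j, m) = -3 + m (D(j, m) = m + 1*(-3) = m - 3 = -3 + m)
E(V) = -3/7 (E(V) = -5/7 + (1/7)*2 = -5/7 + 2/7 = -3/7)
r(p, k) = 5 - 5*k (r(p, k) = -5*k - (-3 - 2) = -5*k - 1*(-5) = -5*k + 5 = 5 - 5*k)
r(E(4), -2)*O(13) = (5 - 5*(-2))*13**2 = (5 + 10)*169 = 15*169 = 2535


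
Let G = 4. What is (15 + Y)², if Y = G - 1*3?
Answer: 256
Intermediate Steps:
Y = 1 (Y = 4 - 1*3 = 4 - 3 = 1)
(15 + Y)² = (15 + 1)² = 16² = 256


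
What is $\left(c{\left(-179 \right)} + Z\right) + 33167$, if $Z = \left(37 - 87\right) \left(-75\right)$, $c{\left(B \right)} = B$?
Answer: $36738$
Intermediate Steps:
$Z = 3750$ ($Z = \left(-50\right) \left(-75\right) = 3750$)
$\left(c{\left(-179 \right)} + Z\right) + 33167 = \left(-179 + 3750\right) + 33167 = 3571 + 33167 = 36738$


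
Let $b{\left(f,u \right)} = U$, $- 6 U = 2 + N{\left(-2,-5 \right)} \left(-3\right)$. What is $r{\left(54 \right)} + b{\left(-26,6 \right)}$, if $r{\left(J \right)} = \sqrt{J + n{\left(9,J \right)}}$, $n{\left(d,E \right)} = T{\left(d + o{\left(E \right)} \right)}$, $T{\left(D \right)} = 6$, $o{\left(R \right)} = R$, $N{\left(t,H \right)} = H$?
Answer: $- \frac{17}{6} + 2 \sqrt{15} \approx 4.9126$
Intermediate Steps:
$n{\left(d,E \right)} = 6$
$U = - \frac{17}{6}$ ($U = - \frac{2 - -15}{6} = - \frac{2 + 15}{6} = \left(- \frac{1}{6}\right) 17 = - \frac{17}{6} \approx -2.8333$)
$b{\left(f,u \right)} = - \frac{17}{6}$
$r{\left(J \right)} = \sqrt{6 + J}$ ($r{\left(J \right)} = \sqrt{J + 6} = \sqrt{6 + J}$)
$r{\left(54 \right)} + b{\left(-26,6 \right)} = \sqrt{6 + 54} - \frac{17}{6} = \sqrt{60} - \frac{17}{6} = 2 \sqrt{15} - \frac{17}{6} = - \frac{17}{6} + 2 \sqrt{15}$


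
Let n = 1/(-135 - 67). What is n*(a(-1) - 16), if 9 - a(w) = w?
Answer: 3/101 ≈ 0.029703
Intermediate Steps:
n = -1/202 (n = 1/(-202) = -1/202 ≈ -0.0049505)
a(w) = 9 - w
n*(a(-1) - 16) = -((9 - 1*(-1)) - 16)/202 = -((9 + 1) - 16)/202 = -(10 - 16)/202 = -1/202*(-6) = 3/101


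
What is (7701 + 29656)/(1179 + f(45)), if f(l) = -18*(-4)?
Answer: 37357/1251 ≈ 29.862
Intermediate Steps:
f(l) = 72
(7701 + 29656)/(1179 + f(45)) = (7701 + 29656)/(1179 + 72) = 37357/1251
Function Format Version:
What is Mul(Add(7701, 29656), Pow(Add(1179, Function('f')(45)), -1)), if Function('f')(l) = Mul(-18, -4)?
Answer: Rational(37357, 1251) ≈ 29.862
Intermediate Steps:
Function('f')(l) = 72
Mul(Add(7701, 29656), Pow(Add(1179, Function('f')(45)), -1)) = Mul(Add(7701, 29656), Pow(Add(1179, 72), -1)) = Mul(37357, Pow(1251, -1)) = Mul(37357, Rational(1, 1251)) = Rational(37357, 1251)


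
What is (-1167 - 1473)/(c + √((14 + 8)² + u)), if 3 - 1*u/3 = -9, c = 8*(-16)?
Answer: 14080/661 + 220*√130/661 ≈ 25.096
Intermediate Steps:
c = -128
u = 36 (u = 9 - 3*(-9) = 9 + 27 = 36)
(-1167 - 1473)/(c + √((14 + 8)² + u)) = (-1167 - 1473)/(-128 + √((14 + 8)² + 36)) = -2640/(-128 + √(22² + 36)) = -2640/(-128 + √(484 + 36)) = -2640/(-128 + √520) = -2640/(-128 + 2*√130)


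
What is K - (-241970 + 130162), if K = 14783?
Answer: 126591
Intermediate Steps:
K - (-241970 + 130162) = 14783 - (-241970 + 130162) = 14783 - 1*(-111808) = 14783 + 111808 = 126591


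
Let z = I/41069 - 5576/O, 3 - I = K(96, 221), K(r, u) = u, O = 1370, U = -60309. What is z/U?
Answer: 114649702/1696628769885 ≈ 6.7575e-5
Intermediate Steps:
I = -218 (I = 3 - 1*221 = 3 - 221 = -218)
z = -114649702/28132265 (z = -218/41069 - 5576/1370 = -218*1/41069 - 5576*1/1370 = -218/41069 - 2788/685 = -114649702/28132265 ≈ -4.0754)
z/U = -114649702/28132265/(-60309) = -114649702/28132265*(-1/60309) = 114649702/1696628769885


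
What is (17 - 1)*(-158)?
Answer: -2528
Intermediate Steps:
(17 - 1)*(-158) = 16*(-158) = -2528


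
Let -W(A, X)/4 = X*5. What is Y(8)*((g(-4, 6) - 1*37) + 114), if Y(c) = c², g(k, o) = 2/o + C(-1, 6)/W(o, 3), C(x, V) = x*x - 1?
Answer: 14848/3 ≈ 4949.3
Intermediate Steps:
W(A, X) = -20*X (W(A, X) = -4*X*5 = -20*X)
C(x, V) = -1 + x² (C(x, V) = x² - 1 = -1 + x²)
g(k, o) = 2/o (g(k, o) = 2/o + (-1 + (-1)²)/((-20*3)) = 2/o + (-1 + 1)/(-60) = 2/o + 0*(-1/60) = 2/o + 0 = 2/o)
Y(8)*((g(-4, 6) - 1*37) + 114) = 8²*((2/6 - 1*37) + 114) = 64*((2*(⅙) - 37) + 114) = 64*((⅓ - 37) + 114) = 64*(-110/3 + 114) = 64*(232/3) = 14848/3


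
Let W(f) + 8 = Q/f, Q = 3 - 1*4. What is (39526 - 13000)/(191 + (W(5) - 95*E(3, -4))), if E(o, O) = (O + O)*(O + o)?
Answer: -22105/481 ≈ -45.956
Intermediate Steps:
Q = -1 (Q = 3 - 4 = -1)
E(o, O) = 2*O*(O + o) (E(o, O) = (2*O)*(O + o) = 2*O*(O + o))
W(f) = -8 - 1/f
(39526 - 13000)/(191 + (W(5) - 95*E(3, -4))) = (39526 - 13000)/(191 + ((-8 - 1/5) - 190*(-4)*(-4 + 3))) = 26526/(191 + ((-8 - 1*1/5) - 190*(-4)*(-1))) = 26526/(191 + ((-8 - 1/5) - 95*8)) = 26526/(191 + (-41/5 - 760)) = 26526/(191 - 3841/5) = 26526/(-2886/5) = 26526*(-5/2886) = -22105/481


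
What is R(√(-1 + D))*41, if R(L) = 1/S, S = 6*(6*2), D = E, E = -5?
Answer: 41/72 ≈ 0.56944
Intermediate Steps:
D = -5
S = 72 (S = 6*12 = 72)
R(L) = 1/72
R(√(-1 + D))*41 = (1/72)*41 = 41/72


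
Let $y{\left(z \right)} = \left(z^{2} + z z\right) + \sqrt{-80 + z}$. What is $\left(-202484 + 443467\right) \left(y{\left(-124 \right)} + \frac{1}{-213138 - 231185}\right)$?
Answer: $\frac{3292748550739785}{444323} + 481966 i \sqrt{51} \approx 7.4107 \cdot 10^{9} + 3.4419 \cdot 10^{6} i$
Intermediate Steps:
$y{\left(z \right)} = \sqrt{-80 + z} + 2 z^{2}$ ($y{\left(z \right)} = \left(z^{2} + z^{2}\right) + \sqrt{-80 + z} = 2 z^{2} + \sqrt{-80 + z} = \sqrt{-80 + z} + 2 z^{2}$)
$\left(-202484 + 443467\right) \left(y{\left(-124 \right)} + \frac{1}{-213138 - 231185}\right) = \left(-202484 + 443467\right) \left(\left(\sqrt{-80 - 124} + 2 \left(-124\right)^{2}\right) + \frac{1}{-213138 - 231185}\right) = 240983 \left(\left(\sqrt{-204} + 2 \cdot 15376\right) + \frac{1}{-444323}\right) = 240983 \left(\left(2 i \sqrt{51} + 30752\right) - \frac{1}{444323}\right) = 240983 \left(\left(30752 + 2 i \sqrt{51}\right) - \frac{1}{444323}\right) = 240983 \left(\frac{13663820895}{444323} + 2 i \sqrt{51}\right) = \frac{3292748550739785}{444323} + 481966 i \sqrt{51}$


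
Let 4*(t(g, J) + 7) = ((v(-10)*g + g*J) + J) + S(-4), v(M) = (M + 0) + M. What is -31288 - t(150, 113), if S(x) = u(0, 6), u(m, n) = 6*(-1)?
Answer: -139181/4 ≈ -34795.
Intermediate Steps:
v(M) = 2*M (v(M) = M + M = 2*M)
u(m, n) = -6
S(x) = -6
t(g, J) = -17/2 - 5*g + J/4 + J*g/4 (t(g, J) = -7 + ((((2*(-10))*g + g*J) + J) - 6)/4 = -7 + (((-20*g + J*g) + J) - 6)/4 = -7 + ((J - 20*g + J*g) - 6)/4 = -7 + (-6 + J - 20*g + J*g)/4 = -7 + (-3/2 - 5*g + J/4 + J*g/4) = -17/2 - 5*g + J/4 + J*g/4)
-31288 - t(150, 113) = -31288 - (-17/2 - 5*150 + (1/4)*113 + (1/4)*113*150) = -31288 - (-17/2 - 750 + 113/4 + 8475/2) = -31288 - 1*14029/4 = -31288 - 14029/4 = -139181/4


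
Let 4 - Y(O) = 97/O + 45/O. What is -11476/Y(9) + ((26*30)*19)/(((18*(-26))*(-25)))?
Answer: 775637/795 ≈ 975.64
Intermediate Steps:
Y(O) = 4 - 142/O (Y(O) = 4 - (97/O + 45/O) = 4 - 142/O)
-11476/Y(9) + ((26*30)*19)/(((18*(-26))*(-25))) = -11476/(4 - 142/9) + ((26*30)*19)/(((18*(-26))*(-25))) = -11476/(4 - 142*⅑) + (780*19)/((-468*(-25))) = -11476/(4 - 142/9) + 14820/11700 = -11476/(-106/9) + 14820*(1/11700) = -11476*(-9/106) + 19/15 = 51642/53 + 19/15 = 775637/795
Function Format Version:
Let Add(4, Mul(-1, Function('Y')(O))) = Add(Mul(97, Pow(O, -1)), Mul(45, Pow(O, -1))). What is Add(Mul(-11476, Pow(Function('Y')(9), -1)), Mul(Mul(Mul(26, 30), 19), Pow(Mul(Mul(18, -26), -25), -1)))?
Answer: Rational(775637, 795) ≈ 975.64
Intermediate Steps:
Function('Y')(O) = Add(4, Mul(-142, Pow(O, -1))) (Function('Y')(O) = Add(4, Mul(-1, Add(Mul(97, Pow(O, -1)), Mul(45, Pow(O, -1))))) = Add(4, Mul(-1, Mul(142, Pow(O, -1)))) = Add(4, Mul(-142, Pow(O, -1))))
Add(Mul(-11476, Pow(Function('Y')(9), -1)), Mul(Mul(Mul(26, 30), 19), Pow(Mul(Mul(18, -26), -25), -1))) = Add(Mul(-11476, Pow(Add(4, Mul(-142, Pow(9, -1))), -1)), Mul(Mul(Mul(26, 30), 19), Pow(Mul(Mul(18, -26), -25), -1))) = Add(Mul(-11476, Pow(Add(4, Mul(-142, Rational(1, 9))), -1)), Mul(Mul(780, 19), Pow(Mul(-468, -25), -1))) = Add(Mul(-11476, Pow(Add(4, Rational(-142, 9)), -1)), Mul(14820, Pow(11700, -1))) = Add(Mul(-11476, Pow(Rational(-106, 9), -1)), Mul(14820, Rational(1, 11700))) = Add(Mul(-11476, Rational(-9, 106)), Rational(19, 15)) = Add(Rational(51642, 53), Rational(19, 15)) = Rational(775637, 795)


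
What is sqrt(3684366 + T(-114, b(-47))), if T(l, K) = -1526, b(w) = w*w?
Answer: 14*sqrt(18790) ≈ 1919.1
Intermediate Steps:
b(w) = w**2
sqrt(3684366 + T(-114, b(-47))) = sqrt(3684366 - 1526) = sqrt(3682840) = 14*sqrt(18790)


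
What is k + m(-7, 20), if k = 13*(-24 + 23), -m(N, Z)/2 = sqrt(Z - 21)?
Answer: -13 - 2*I ≈ -13.0 - 2.0*I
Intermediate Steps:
m(N, Z) = -2*sqrt(-21 + Z) (m(N, Z) = -2*sqrt(Z - 21) = -2*sqrt(-21 + Z))
k = -13 (k = 13*(-1) = -13)
k + m(-7, 20) = -13 - 2*sqrt(-21 + 20) = -13 - 2*I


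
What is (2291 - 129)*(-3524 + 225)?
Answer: -7132438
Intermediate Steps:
(2291 - 129)*(-3524 + 225) = 2162*(-3299) = -7132438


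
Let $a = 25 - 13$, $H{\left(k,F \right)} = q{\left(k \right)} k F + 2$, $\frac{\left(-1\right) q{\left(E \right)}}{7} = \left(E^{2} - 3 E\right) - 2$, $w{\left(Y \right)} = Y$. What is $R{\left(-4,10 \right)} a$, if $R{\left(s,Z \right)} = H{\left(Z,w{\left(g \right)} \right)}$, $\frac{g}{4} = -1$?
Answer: $228504$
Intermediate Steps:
$g = -4$ ($g = 4 \left(-1\right) = -4$)
$q{\left(E \right)} = 14 - 7 E^{2} + 21 E$ ($q{\left(E \right)} = - 7 \left(\left(E^{2} - 3 E\right) - 2\right) = - 7 \left(-2 + E^{2} - 3 E\right) = 14 - 7 E^{2} + 21 E$)
$H{\left(k,F \right)} = 2 + F k \left(14 - 7 k^{2} + 21 k\right)$ ($H{\left(k,F \right)} = \left(14 - 7 k^{2} + 21 k\right) k F + 2 = k \left(14 - 7 k^{2} + 21 k\right) F + 2 = F k \left(14 - 7 k^{2} + 21 k\right) + 2 = 2 + F k \left(14 - 7 k^{2} + 21 k\right)$)
$R{\left(s,Z \right)} = 2 - 28 Z \left(2 - Z^{2} + 3 Z\right)$ ($R{\left(s,Z \right)} = 2 + 7 \left(-4\right) Z \left(2 - Z^{2} + 3 Z\right) = 2 - 28 Z \left(2 - Z^{2} + 3 Z\right)$)
$a = 12$
$R{\left(-4,10 \right)} a = \left(2 - 280 \left(2 - 10^{2} + 3 \cdot 10\right)\right) 12 = \left(2 - 280 \left(2 - 100 + 30\right)\right) 12 = \left(2 - 280 \left(-68\right)\right) 12 = \left(2 + 19040\right) 12 = 19042 \cdot 12 = 228504$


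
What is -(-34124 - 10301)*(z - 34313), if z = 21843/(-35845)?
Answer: -10928295249280/7169 ≈ -1.5244e+9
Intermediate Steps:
z = -21843/35845 (z = 21843*(-1/35845) = -21843/35845 ≈ -0.60937)
-(-34124 - 10301)*(z - 34313) = -(-34124 - 10301)*(-21843/35845 - 34313) = -(-44425)*(-1229971328)/35845 = -1*10928295249280/7169 = -10928295249280/7169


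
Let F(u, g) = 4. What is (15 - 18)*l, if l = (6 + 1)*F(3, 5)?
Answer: -84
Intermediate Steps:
l = 28 (l = (6 + 1)*4 = 7*4 = 28)
(15 - 18)*l = (15 - 18)*28 = -3*28 = -84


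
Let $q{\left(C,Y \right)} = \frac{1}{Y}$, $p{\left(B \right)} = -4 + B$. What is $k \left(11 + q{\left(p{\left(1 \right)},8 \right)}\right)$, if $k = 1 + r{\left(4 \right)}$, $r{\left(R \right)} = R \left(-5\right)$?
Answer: $- \frac{1691}{8} \approx -211.38$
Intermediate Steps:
$r{\left(R \right)} = - 5 R$
$k = -19$ ($k = 1 - 20 = -19$)
$k \left(11 + q{\left(p{\left(1 \right)},8 \right)}\right) = - 19 \left(11 + \frac{1}{8}\right) = \left(-19\right) \frac{89}{8} = - \frac{1691}{8}$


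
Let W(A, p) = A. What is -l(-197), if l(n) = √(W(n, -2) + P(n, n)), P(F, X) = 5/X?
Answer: -I*√7646358/197 ≈ -14.037*I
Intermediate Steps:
l(n) = √(n + 5/n)
-l(-197) = -√(-197 + 5/(-197)) = -√(-197 + 5*(-1/197)) = -√(-197 - 5/197) = -√(-38814/197) = -I*√7646358/197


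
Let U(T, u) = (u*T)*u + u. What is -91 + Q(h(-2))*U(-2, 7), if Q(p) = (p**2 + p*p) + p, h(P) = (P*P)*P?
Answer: -11011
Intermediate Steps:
U(T, u) = u + T*u**2 (U(T, u) = (T*u)*u + u = T*u**2 + u = u + T*u**2)
h(P) = P**3 (h(P) = P**2*P = P**3)
Q(p) = p + 2*p**2 (Q(p) = (p**2 + p**2) + p = 2*p**2 + p = p + 2*p**2)
-91 + Q(h(-2))*U(-2, 7) = -91 + ((-2)**3*(1 + 2*(-2)**3))*(7*(1 - 2*7)) = -91 + (-8*(1 + 2*(-8)))*(7*(1 - 14)) = -91 + (-8*(1 - 16))*(7*(-13)) = -91 - 8*(-15)*(-91) = -91 + 120*(-91) = -91 - 10920 = -11011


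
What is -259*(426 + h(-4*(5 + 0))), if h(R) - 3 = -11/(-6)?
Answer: -669515/6 ≈ -1.1159e+5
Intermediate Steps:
h(R) = 29/6 (h(R) = 3 - 11/(-6) = 3 - 11*(-1/6) = 3 + 11/6 = 29/6)
-259*(426 + h(-4*(5 + 0))) = -259*(426 + 29/6) = -259*2585/6 = -669515/6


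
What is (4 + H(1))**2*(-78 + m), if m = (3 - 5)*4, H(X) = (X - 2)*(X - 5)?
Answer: -5504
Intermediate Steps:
H(X) = (-5 + X)*(-2 + X) (H(X) = (-2 + X)*(-5 + X) = (-5 + X)*(-2 + X))
m = -8 (m = -2*4 = -8)
(4 + H(1))**2*(-78 + m) = (4 + (10 + 1**2 - 7*1))**2*(-78 - 8) = (4 + (10 + 1 - 7))**2*(-86) = (4 + 4)**2*(-86) = 8**2*(-86) = 64*(-86) = -5504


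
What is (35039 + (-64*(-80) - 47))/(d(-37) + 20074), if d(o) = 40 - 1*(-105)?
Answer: 40112/20219 ≈ 1.9839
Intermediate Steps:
d(o) = 145 (d(o) = 40 + 105 = 145)
(35039 + (-64*(-80) - 47))/(d(-37) + 20074) = (35039 + (-64*(-80) - 47))/(145 + 20074) = (35039 + (5120 - 47))/20219 = (35039 + 5073)*(1/20219) = 40112*(1/20219) = 40112/20219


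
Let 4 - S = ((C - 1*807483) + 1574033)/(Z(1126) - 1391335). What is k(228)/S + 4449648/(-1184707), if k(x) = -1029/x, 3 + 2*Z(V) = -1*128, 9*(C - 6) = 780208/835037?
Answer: -2141291088834174859155/451025316752909881232 ≈ -4.7476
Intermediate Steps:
C = 45872206/7515333 (C = 6 + (780208/835037)/9 = 6 + (780208*(1/835037))/9 = 6 + (⅑)*(780208/835037) = 6 + 780208/7515333 = 45872206/7515333 ≈ 6.1038)
Z(V) = -131/2 (Z(V) = -3/2 + (-1*128)/2 = -3/2 + (½)*(-128) = -3/2 - 64 = -131/2)
S = 95176553517644/20913676187733 (S = 4 - ((45872206/7515333 - 1*807483) + 1574033)/(-131/2 - 1391335) = 4 - ((45872206/7515333 - 807483) + 1574033)/(-2782801/2) = 4 - (-6068457764633/7515333 + 1574033)*(-2)/2782801 = 4 - 5760924383356*(-2)/(7515333*2782801) = 4 - 1*(-11521848766712/20913676187733) = 4 + 11521848766712/20913676187733 = 95176553517644/20913676187733 ≈ 4.5509)
k(228)/S + 4449648/(-1184707) = (-1029/228)/(95176553517644/20913676187733) + 4449648/(-1184707) = -1029*1/228*(20913676187733/95176553517644) + 4449648*(-1/1184707) = -343/76*20913676187733/95176553517644 - 234192/62353 = -7173390932392419/7233418067340944 - 234192/62353 = -2141291088834174859155/451025316752909881232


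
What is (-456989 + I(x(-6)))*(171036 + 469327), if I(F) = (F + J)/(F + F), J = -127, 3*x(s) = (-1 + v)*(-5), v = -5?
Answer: -5852851862611/20 ≈ -2.9264e+11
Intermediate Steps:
x(s) = 10 (x(s) = ((-1 - 5)*(-5))/3 = (-6*(-5))/3 = (⅓)*30 = 10)
I(F) = (-127 + F)/(2*F) (I(F) = (F - 127)/(F + F) = (-127 + F)/((2*F)) = (-127 + F)*(1/(2*F)) = (-127 + F)/(2*F))
(-456989 + I(x(-6)))*(171036 + 469327) = (-456989 + (½)*(-127 + 10)/10)*(171036 + 469327) = (-456989 + (½)*(⅒)*(-117))*640363 = (-456989 - 117/20)*640363 = -9139897/20*640363 = -5852851862611/20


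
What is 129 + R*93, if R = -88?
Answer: -8055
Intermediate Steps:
129 + R*93 = 129 - 88*93 = 129 - 8184 = -8055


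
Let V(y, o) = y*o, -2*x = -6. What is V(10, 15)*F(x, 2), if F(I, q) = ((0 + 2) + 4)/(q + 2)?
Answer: 225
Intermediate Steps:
x = 3 (x = -1/2*(-6) = 3)
F(I, q) = 6/(2 + q) (F(I, q) = (2 + 4)/(2 + q) = 6/(2 + q))
V(y, o) = o*y
V(10, 15)*F(x, 2) = (15*10)*(6/(2 + 2)) = 150*(6/4) = 150*(6*(1/4)) = 150*(3/2) = 225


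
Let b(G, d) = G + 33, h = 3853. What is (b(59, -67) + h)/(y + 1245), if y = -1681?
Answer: -3945/436 ≈ -9.0482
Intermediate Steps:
b(G, d) = 33 + G
(b(59, -67) + h)/(y + 1245) = ((33 + 59) + 3853)/(-1681 + 1245) = (92 + 3853)/(-436) = 3945*(-1/436) = -3945/436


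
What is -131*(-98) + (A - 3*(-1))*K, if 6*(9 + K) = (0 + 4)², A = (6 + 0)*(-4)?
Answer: 12971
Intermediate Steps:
A = -24 (A = 6*(-4) = -24)
K = -19/3 (K = -9 + (0 + 4)²/6 = -9 + (⅙)*4² = -9 + (⅙)*16 = -9 + 8/3 = -19/3 ≈ -6.3333)
-131*(-98) + (A - 3*(-1))*K = -131*(-98) + (-24 - 3*(-1))*(-19/3) = 12838 + (-24 + 3)*(-19/3) = 12838 - 21*(-19/3) = 12838 + 133 = 12971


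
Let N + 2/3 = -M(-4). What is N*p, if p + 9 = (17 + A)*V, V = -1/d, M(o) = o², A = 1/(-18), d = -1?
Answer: -3575/27 ≈ -132.41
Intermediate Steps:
A = -1/18 ≈ -0.055556
V = 1 (V = -1/(-1) = -1*(-1) = 1)
N = -50/3 (N = -⅔ - 1*(-4)² = -⅔ - 1*16 = -⅔ - 16 = -50/3 ≈ -16.667)
p = 143/18 (p = -9 + (17 - 1/18)*1 = -9 + (305/18)*1 = -9 + 305/18 = 143/18 ≈ 7.9444)
N*p = -50/3*143/18 = -3575/27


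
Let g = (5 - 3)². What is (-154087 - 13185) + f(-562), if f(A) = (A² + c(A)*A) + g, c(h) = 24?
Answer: 135088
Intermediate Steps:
g = 4 (g = 2² = 4)
f(A) = 4 + A² + 24*A (f(A) = (A² + 24*A) + 4 = 4 + A² + 24*A)
(-154087 - 13185) + f(-562) = (-154087 - 13185) + (4 + (-562)² + 24*(-562)) = -167272 + (4 + 315844 - 13488) = -167272 + 302360 = 135088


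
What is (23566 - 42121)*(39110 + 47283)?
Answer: -1603022115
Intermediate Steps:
(23566 - 42121)*(39110 + 47283) = -18555*86393 = -1603022115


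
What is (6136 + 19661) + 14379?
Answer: 40176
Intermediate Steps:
(6136 + 19661) + 14379 = 25797 + 14379 = 40176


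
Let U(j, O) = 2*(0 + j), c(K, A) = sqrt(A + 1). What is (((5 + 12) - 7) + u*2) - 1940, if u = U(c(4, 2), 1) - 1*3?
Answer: -1936 + 4*sqrt(3) ≈ -1929.1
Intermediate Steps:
c(K, A) = sqrt(1 + A)
U(j, O) = 2*j
u = -3 + 2*sqrt(3) (u = 2*sqrt(1 + 2) - 1*3 = 2*sqrt(3) - 3 = -3 + 2*sqrt(3) ≈ 0.46410)
(((5 + 12) - 7) + u*2) - 1940 = (((5 + 12) - 7) + (-3 + 2*sqrt(3))*2) - 1940 = ((17 - 7) + (-6 + 4*sqrt(3))) - 1940 = (10 + (-6 + 4*sqrt(3))) - 1940 = (4 + 4*sqrt(3)) - 1940 = -1936 + 4*sqrt(3)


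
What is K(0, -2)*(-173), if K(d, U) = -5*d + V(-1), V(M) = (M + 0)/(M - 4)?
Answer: -173/5 ≈ -34.600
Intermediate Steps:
V(M) = M/(-4 + M)
K(d, U) = ⅕ - 5*d (K(d, U) = -5*d - 1/(-4 - 1) = -5*d - 1/(-5) = -5*d - 1*(-⅕) = -5*d + ⅕ = ⅕ - 5*d)
K(0, -2)*(-173) = (⅕ - 5*0)*(-173) = (⅕ + 0)*(-173) = (⅕)*(-173) = -173/5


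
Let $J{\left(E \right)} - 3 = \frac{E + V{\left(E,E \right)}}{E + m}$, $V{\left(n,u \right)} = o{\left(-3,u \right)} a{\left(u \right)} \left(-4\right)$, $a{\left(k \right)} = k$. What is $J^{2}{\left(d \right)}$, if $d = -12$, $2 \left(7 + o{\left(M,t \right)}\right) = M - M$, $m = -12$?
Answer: $\frac{1225}{4} \approx 306.25$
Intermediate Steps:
$o{\left(M,t \right)} = -7$ ($o{\left(M,t \right)} = -7 + \frac{M - M}{2} = -7 + \frac{1}{2} \cdot 0 = -7 + 0 = -7$)
$V{\left(n,u \right)} = 28 u$ ($V{\left(n,u \right)} = - 7 u \left(-4\right) = 28 u$)
$J{\left(E \right)} = 3 + \frac{29 E}{-12 + E}$ ($J{\left(E \right)} = 3 + \frac{E + 28 E}{E - 12} = 3 + \frac{29 E}{-12 + E}$)
$J^{2}{\left(d \right)} = \left(\frac{4 \left(-9 + 8 \left(-12\right)\right)}{-12 - 12}\right)^{2} = \left(\frac{4 \left(-9 - 96\right)}{-24}\right)^{2} = \left(4 \left(- \frac{1}{24}\right) \left(-105\right)\right)^{2} = \left(\frac{35}{2}\right)^{2} = \frac{1225}{4}$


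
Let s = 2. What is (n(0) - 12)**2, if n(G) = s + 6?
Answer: 16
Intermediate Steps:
n(G) = 8 (n(G) = 2 + 6 = 8)
(n(0) - 12)**2 = (8 - 12)**2 = (-4)**2 = 16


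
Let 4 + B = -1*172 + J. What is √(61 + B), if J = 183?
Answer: 2*√17 ≈ 8.2462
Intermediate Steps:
B = 7 (B = -4 + (-1*172 + 183) = -4 + (-172 + 183) = -4 + 11 = 7)
√(61 + B) = √(61 + 7) = √68 = 2*√17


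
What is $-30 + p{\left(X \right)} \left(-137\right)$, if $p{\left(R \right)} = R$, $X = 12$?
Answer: $-1674$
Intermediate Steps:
$-30 + p{\left(X \right)} \left(-137\right) = -30 + 12 \left(-137\right) = -30 - 1644 = -1674$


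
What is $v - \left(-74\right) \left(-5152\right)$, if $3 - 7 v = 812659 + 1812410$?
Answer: $- \frac{5293802}{7} \approx -7.5626 \cdot 10^{5}$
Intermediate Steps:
$v = - \frac{2625066}{7}$ ($v = \frac{3}{7} - \frac{812659 + 1812410}{7} = \frac{3}{7} - \frac{2625069}{7} = - \frac{2625066}{7} \approx -3.7501 \cdot 10^{5}$)
$v - \left(-74\right) \left(-5152\right) = - \frac{2625066}{7} - \left(-74\right) \left(-5152\right) = - \frac{2625066}{7} - 381248 = - \frac{5293802}{7}$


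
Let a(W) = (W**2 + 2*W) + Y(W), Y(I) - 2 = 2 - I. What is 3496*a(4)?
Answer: 83904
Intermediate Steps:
Y(I) = 4 - I (Y(I) = 2 + (2 - I) = 4 - I)
a(W) = 4 + W + W**2 (a(W) = (W**2 + 2*W) + (4 - W) = 4 + W + W**2)
3496*a(4) = 3496*(4 + 4 + 4**2) = 3496*(4 + 4 + 16) = 3496*24 = 83904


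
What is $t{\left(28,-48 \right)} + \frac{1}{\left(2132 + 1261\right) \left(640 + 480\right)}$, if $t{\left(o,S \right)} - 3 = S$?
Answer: $- \frac{171007199}{3800160} \approx -45.0$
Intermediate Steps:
$t{\left(o,S \right)} = 3 + S$
$t{\left(28,-48 \right)} + \frac{1}{\left(2132 + 1261\right) \left(640 + 480\right)} = \left(3 - 48\right) + \frac{1}{\left(2132 + 1261\right) \left(640 + 480\right)} = -45 + \frac{1}{3393 \cdot 1120} = -45 + \frac{1}{3800160} = - \frac{171007199}{3800160}$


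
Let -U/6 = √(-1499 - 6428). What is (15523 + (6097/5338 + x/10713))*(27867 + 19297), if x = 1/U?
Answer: 1954190133922/2669 + 23582*I*√7927/254765853 ≈ 7.3218e+8 + 0.0082413*I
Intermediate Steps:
U = -6*I*√7927 (U = -6*√(-1499 - 6428) = -6*I*√7927 ≈ -534.2*I)
x = I*√7927/47562 (x = 1/(-6*I*√7927) = I*√7927/47562 ≈ 0.001872*I)
(15523 + (6097/5338 + x/10713))*(27867 + 19297) = (15523 + (6097/5338 + (I*√7927/47562)/10713))*(27867 + 19297) = (15523 + (6097*(1/5338) + (I*√7927/47562)*(1/10713)))*47164 = (15523 + (6097/5338 + I*√7927/509531706))*47164 = (82867871/5338 + I*√7927/509531706)*47164 = 1954190133922/2669 + 23582*I*√7927/254765853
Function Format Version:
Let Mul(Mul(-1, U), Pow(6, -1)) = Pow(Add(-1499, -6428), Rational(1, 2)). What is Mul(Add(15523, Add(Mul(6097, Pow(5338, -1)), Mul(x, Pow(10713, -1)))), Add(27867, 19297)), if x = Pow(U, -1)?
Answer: Add(Rational(1954190133922, 2669), Mul(Rational(23582, 254765853), I, Pow(7927, Rational(1, 2)))) ≈ Add(7.3218e+8, Mul(0.0082413, I))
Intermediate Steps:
U = Mul(-6, I, Pow(7927, Rational(1, 2))) (U = Mul(-6, Pow(Add(-1499, -6428), Rational(1, 2))) = Mul(-6, Pow(-7927, Rational(1, 2))) = Mul(-6, Mul(I, Pow(7927, Rational(1, 2)))) = Mul(-6, I, Pow(7927, Rational(1, 2))) ≈ Mul(-534.20, I))
x = Mul(Rational(1, 47562), I, Pow(7927, Rational(1, 2))) (x = Pow(Mul(-6, I, Pow(7927, Rational(1, 2))), -1) = Mul(Rational(1, 47562), I, Pow(7927, Rational(1, 2))) ≈ Mul(0.0018720, I))
Mul(Add(15523, Add(Mul(6097, Pow(5338, -1)), Mul(x, Pow(10713, -1)))), Add(27867, 19297)) = Mul(Add(15523, Add(Mul(6097, Pow(5338, -1)), Mul(Mul(Rational(1, 47562), I, Pow(7927, Rational(1, 2))), Pow(10713, -1)))), Add(27867, 19297)) = Mul(Add(15523, Add(Mul(6097, Rational(1, 5338)), Mul(Mul(Rational(1, 47562), I, Pow(7927, Rational(1, 2))), Rational(1, 10713)))), 47164) = Mul(Add(15523, Add(Rational(6097, 5338), Mul(Rational(1, 509531706), I, Pow(7927, Rational(1, 2))))), 47164) = Mul(Add(Rational(82867871, 5338), Mul(Rational(1, 509531706), I, Pow(7927, Rational(1, 2)))), 47164) = Add(Rational(1954190133922, 2669), Mul(Rational(23582, 254765853), I, Pow(7927, Rational(1, 2))))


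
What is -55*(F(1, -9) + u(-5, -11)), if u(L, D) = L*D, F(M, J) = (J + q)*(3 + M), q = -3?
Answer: -385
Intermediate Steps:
F(M, J) = (-3 + J)*(3 + M) (F(M, J) = (J - 3)*(3 + M) = (-3 + J)*(3 + M))
u(L, D) = D*L
-55*(F(1, -9) + u(-5, -11)) = -55*((-9 - 3*1 + 3*(-9) - 9*1) - 11*(-5)) = -55*((-9 - 3 - 27 - 9) + 55) = -55*(-48 + 55) = -55*7 = -385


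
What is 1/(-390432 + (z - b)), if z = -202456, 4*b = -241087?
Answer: -4/2130465 ≈ -1.8775e-6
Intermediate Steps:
b = -241087/4 (b = (¼)*(-241087) = -241087/4 ≈ -60272.)
1/(-390432 + (z - b)) = 1/(-390432 + (-202456 - 1*(-241087/4))) = 1/(-390432 + (-202456 + 241087/4)) = 1/(-390432 - 568737/4) = 1/(-2130465/4) = -4/2130465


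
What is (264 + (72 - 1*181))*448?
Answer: 69440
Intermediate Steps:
(264 + (72 - 1*181))*448 = (264 + (72 - 181))*448 = (264 - 109)*448 = 155*448 = 69440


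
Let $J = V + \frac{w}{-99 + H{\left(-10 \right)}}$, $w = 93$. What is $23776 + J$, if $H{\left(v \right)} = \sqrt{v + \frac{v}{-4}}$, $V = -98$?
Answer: $\frac{154824304}{6539} - \frac{31 i \sqrt{30}}{6539} \approx 23677.0 - 0.025966 i$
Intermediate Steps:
$H{\left(v \right)} = \frac{\sqrt{3} \sqrt{v}}{2}$ ($H{\left(v \right)} = \sqrt{v + v \left(- \frac{1}{4}\right)} = \sqrt{v - \frac{v}{4}} = \sqrt{\frac{3 v}{4}} = \frac{\sqrt{3} \sqrt{v}}{2}$)
$J = -98 + \frac{93}{-99 + \frac{i \sqrt{30}}{2}}$ ($J = -98 + \frac{1}{-99 + \frac{\sqrt{3} \sqrt{-10}}{2}} \cdot 93 = -98 + \frac{1}{-99 + \frac{\sqrt{3} i \sqrt{10}}{2}} \cdot 93 = -98 + \frac{1}{-99 + \frac{i \sqrt{30}}{2}} \cdot 93 = -98 + \frac{93}{-99 + \frac{i \sqrt{30}}{2}} \approx -98.939 - 0.025966 i$)
$23776 + J = 23776 - \left(\frac{646960}{6539} + \frac{31 i \sqrt{30}}{6539}\right) = \frac{154824304}{6539} - \frac{31 i \sqrt{30}}{6539}$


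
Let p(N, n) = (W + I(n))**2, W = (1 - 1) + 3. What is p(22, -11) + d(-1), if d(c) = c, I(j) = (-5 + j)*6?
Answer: 8648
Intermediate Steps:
I(j) = -30 + 6*j
W = 3 (W = 0 + 3 = 3)
p(N, n) = (-27 + 6*n)**2 (p(N, n) = (3 + (-30 + 6*n))**2 = (-27 + 6*n)**2)
p(22, -11) + d(-1) = 9*(-9 + 2*(-11))**2 - 1 = 9*(-9 - 22)**2 - 1 = 9*(-31)**2 - 1 = 9*961 - 1 = 8649 - 1 = 8648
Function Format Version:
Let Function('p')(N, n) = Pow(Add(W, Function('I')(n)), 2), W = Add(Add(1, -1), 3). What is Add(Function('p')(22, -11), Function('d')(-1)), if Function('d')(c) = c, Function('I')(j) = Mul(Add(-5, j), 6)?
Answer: 8648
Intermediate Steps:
Function('I')(j) = Add(-30, Mul(6, j))
W = 3 (W = Add(0, 3) = 3)
Function('p')(N, n) = Pow(Add(-27, Mul(6, n)), 2) (Function('p')(N, n) = Pow(Add(3, Add(-30, Mul(6, n))), 2) = Pow(Add(-27, Mul(6, n)), 2))
Add(Function('p')(22, -11), Function('d')(-1)) = Add(Mul(9, Pow(Add(-9, Mul(2, -11)), 2)), -1) = Add(Mul(9, Pow(Add(-9, -22), 2)), -1) = Add(Mul(9, Pow(-31, 2)), -1) = Add(Mul(9, 961), -1) = Add(8649, -1) = 8648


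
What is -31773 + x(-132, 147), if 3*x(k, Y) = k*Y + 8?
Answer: -114715/3 ≈ -38238.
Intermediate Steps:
x(k, Y) = 8/3 + Y*k/3 (x(k, Y) = (k*Y + 8)/3 = (Y*k + 8)/3 = (8 + Y*k)/3 = 8/3 + Y*k/3)
-31773 + x(-132, 147) = -31773 + (8/3 + (⅓)*147*(-132)) = -31773 + (8/3 - 6468) = -31773 - 19396/3 = -114715/3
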